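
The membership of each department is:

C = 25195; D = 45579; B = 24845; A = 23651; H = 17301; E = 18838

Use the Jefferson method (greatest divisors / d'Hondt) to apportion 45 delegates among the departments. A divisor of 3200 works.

C 7, D 14, B 7, A 7, H 5, E 5

With modified divisor 3200: modified quotas C 7.873, D 14.243, B 7.764, A 7.391, H 5.407, E 5.887.
Rounding down: C 7, D 14, B 7, A 7, H 5, E 5 (total 45).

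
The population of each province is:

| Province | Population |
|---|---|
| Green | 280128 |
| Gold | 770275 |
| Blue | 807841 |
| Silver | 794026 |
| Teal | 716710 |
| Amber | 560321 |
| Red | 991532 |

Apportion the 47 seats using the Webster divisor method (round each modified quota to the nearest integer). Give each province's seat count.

Standard divisor 4920833/47 ≈ 104698.574; standard quotas: Green 2.676, Gold 7.357, Blue 7.716, Silver 7.584, Teal 6.845, Amber 5.352, Red 9.470.
Rounding to the nearest integer gives Green 3, Gold 7, Blue 8, Silver 8, Teal 7, Amber 5, Red 9 — total 47, matching the house size, so no adjustment is needed.

Green: 3, Gold: 7, Blue: 8, Silver: 8, Teal: 7, Amber: 5, Red: 9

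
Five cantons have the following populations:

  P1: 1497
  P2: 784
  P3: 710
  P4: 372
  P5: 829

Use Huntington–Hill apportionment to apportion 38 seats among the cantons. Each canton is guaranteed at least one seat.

With divisor 110: modified quotas P1 13.609, P2 7.127, P3 6.455, P4 3.382, P5 7.536.
Geometric-mean thresholds: P1 √(13·14)=13.491, P2 √(7·8)=7.483, P3 √(6·7)=6.481, P4 √(3·4)=3.464, P5 √(7·8)=7.483.
Each quota rounded against its threshold gives P1 14, P2 7, P3 6, P4 3, P5 8 (total 38).

P1=14, P2=7, P3=6, P4=3, P5=8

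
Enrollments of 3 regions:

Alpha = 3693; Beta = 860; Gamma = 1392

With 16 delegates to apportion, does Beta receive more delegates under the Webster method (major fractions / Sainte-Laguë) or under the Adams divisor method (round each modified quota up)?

Adams

Webster: Alpha 10, Beta 2, Gamma 4.
Adams: Alpha 9, Beta 3, Gamma 4.
Beta gets 2 under Webster and 3 under Adams.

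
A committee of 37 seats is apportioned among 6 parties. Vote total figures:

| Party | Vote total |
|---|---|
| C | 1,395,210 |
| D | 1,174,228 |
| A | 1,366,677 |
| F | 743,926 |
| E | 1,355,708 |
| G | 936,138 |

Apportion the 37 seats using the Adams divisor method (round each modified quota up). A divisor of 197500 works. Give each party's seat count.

C 8, D 6, A 7, F 4, E 7, G 5

With modified divisor 197500: modified quotas C 7.064, D 5.945, A 6.920, F 3.767, E 6.864, G 4.740.
Rounding up: C 8, D 6, A 7, F 4, E 7, G 5 (total 37).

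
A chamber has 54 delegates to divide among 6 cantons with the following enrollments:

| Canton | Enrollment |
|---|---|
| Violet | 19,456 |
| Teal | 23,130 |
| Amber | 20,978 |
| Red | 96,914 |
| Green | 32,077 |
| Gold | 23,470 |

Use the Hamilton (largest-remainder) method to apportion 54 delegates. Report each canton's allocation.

The standard divisor is 216025/54 ≈ 4000.463.
Standard quotas: Violet 4.8634, Teal 5.7818, Amber 5.2439, Red 24.2257, Green 8.0183, Gold 5.8668.
Lower quotas: Violet 4, Teal 5, Amber 5, Red 24, Green 8, Gold 5 (sum 51, leaving 3 seats).
Remainders in descending order: Gold 0.8668, Violet 0.8634, Teal 0.7818, Amber 0.2439, Red 0.2257, Green 0.0183.
The surplus seats go to Gold, Violet, Teal.

Violet: 5; Teal: 6; Amber: 5; Red: 24; Green: 8; Gold: 6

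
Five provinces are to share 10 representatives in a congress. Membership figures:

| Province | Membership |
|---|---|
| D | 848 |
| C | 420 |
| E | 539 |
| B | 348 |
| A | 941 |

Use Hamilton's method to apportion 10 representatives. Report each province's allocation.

Total 3096; standard divisor 3096/10 ≈ 309.6.
Standard quotas: D 2.739, C 1.357, E 1.741, B 1.124, A 3.039.
Lower quotas: D 2, C 1, E 1, B 1, A 3 (sum 8, leaving 2 seats).
Remainders in descending order: E 0.741, D 0.739, C 0.357, B 0.124, A 0.039.
The surplus seats go to E, D.

D 3, C 1, E 2, B 1, A 3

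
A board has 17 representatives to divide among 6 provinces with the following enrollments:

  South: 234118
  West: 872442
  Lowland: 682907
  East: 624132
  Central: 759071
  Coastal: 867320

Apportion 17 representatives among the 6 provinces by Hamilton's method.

South 1; West 4; Lowland 3; East 2; Central 3; Coastal 4

Standard divisor: 4039990 ÷ 17 ≈ 237646.471.
Standard quotas: South 0.9852, West 3.6712, Lowland 2.8736, East 2.6263, Central 3.1941, Coastal 3.6496.
Lower quotas: South 0, West 3, Lowland 2, East 2, Central 3, Coastal 3 (sum 13, leaving 4 seats).
Remainders in descending order: South 0.9852, Lowland 0.8736, West 0.6712, Coastal 0.6496, East 0.6263, Central 0.1941.
The surplus seats go to South, Lowland, West, Coastal.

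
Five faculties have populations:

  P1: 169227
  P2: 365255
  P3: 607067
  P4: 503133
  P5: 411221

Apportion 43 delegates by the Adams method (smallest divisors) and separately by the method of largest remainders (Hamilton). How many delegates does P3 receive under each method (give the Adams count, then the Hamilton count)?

12 and 13

Adams: P1 4, P2 8, P3 12, P4 10, P5 9.
Hamilton: P1 3, P2 8, P3 13, P4 10, P5 9.
P3 gets 12 under Adams and 13 under Hamilton.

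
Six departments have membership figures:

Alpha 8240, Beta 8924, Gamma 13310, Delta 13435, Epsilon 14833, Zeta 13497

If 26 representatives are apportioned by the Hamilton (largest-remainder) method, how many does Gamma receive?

The standard divisor is 72239/26 ≈ 2778.423.
Standard quotas: Alpha 2.9657, Beta 3.2119, Gamma 4.7905, Delta 4.8355, Epsilon 5.3386, Zeta 4.8578.
Lower quotas: Alpha 2, Beta 3, Gamma 4, Delta 4, Epsilon 5, Zeta 4 (sum 22, leaving 4 seats).
Remainders in descending order: Alpha 0.9657, Zeta 0.8578, Delta 0.8355, Gamma 0.7905, Epsilon 0.3386, Beta 0.2119.
Largest remainders: Alpha, Zeta, Delta, Gamma receive the extra seats.
Gamma receives 5.

5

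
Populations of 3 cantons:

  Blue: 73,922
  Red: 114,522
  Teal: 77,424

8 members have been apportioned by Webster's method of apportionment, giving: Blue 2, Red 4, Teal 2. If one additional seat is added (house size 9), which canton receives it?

Priority for the next seat is population ÷ (current seats + 0.5).
Priorities: Blue 29568.800, Red 25449.333, Teal 30969.600.
Highest priority: Teal.

Teal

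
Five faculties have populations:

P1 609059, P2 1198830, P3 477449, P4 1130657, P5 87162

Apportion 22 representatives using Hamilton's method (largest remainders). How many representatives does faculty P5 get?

1

The standard divisor is 3503157/22 ≈ 159234.409.
Standard quotas: P1 3.8249, P2 7.5287, P3 2.9984, P4 7.1006, P5 0.5474.
Lower quotas: P1 3, P2 7, P3 2, P4 7, P5 0 (sum 19, leaving 3 seats).
Remainders in descending order: P3 0.9984, P1 0.8249, P5 0.5474, P2 0.5287, P4 0.1006.
The surplus seats go to P3, P1, P5.
P5 receives 1.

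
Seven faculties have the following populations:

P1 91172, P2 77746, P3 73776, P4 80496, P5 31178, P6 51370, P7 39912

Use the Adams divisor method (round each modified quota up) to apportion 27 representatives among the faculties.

Standard divisor 445650/27 ≈ 16505.556; standard quotas: P1 5.524, P2 4.710, P3 4.470, P4 4.877, P5 1.889, P6 3.112, P7 2.418.
Rounding up gives 6, 5, 5, 5, 2, 4, 3 = 30 seats, so the divisor must be adjusted.
With modified divisor 18900: modified quotas P1 4.824, P2 4.114, P3 3.903, P4 4.259, P5 1.650, P6 2.718, P7 2.112.
Rounding up: P1 5, P2 5, P3 4, P4 5, P5 2, P6 3, P7 3 (total 27).

P1 5, P2 5, P3 4, P4 5, P5 2, P6 3, P7 3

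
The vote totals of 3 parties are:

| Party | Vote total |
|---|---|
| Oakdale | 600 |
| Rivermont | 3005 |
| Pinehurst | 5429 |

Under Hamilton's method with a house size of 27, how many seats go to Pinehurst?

The standard divisor is 9034/27 ≈ 334.593.
Standard quotas: Oakdale 1.7932, Rivermont 8.9811, Pinehurst 16.2257.
Lower quotas: Oakdale 1, Rivermont 8, Pinehurst 16 (sum 25, leaving 2 seats).
Remainders in descending order: Rivermont 0.9811, Oakdale 0.7932, Pinehurst 0.2257.
Largest remainders: Rivermont, Oakdale receive the extra seats.
Pinehurst receives 16.

16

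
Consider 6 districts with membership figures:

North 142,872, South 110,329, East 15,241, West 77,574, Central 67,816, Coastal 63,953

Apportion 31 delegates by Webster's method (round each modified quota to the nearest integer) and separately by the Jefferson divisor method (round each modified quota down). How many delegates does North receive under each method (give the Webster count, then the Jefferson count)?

9 and 10

Webster: North 9, South 7, East 1, West 5, Central 5, Coastal 4.
Jefferson: North 10, South 7, East 1, West 5, Central 4, Coastal 4.
North gets 9 under Webster and 10 under Jefferson.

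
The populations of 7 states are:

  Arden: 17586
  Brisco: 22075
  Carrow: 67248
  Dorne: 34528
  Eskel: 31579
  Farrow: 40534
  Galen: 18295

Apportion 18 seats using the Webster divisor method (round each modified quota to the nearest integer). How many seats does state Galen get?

1

Standard divisor 231845/18 ≈ 12880.278; standard quotas: Arden 1.365, Brisco 1.714, Carrow 5.221, Dorne 2.681, Eskel 2.452, Farrow 3.147, Galen 1.420.
Rounding to the nearest integer gives 1, 2, 5, 3, 2, 3, 1 = 17 seats, so the divisor must be adjusted.
With modified divisor 12400: modified quotas Arden 1.418, Brisco 1.780, Carrow 5.423, Dorne 2.785, Eskel 2.547, Farrow 3.269, Galen 1.475.
Rounding to the nearest integer: Arden 1, Brisco 2, Carrow 5, Dorne 3, Eskel 3, Farrow 3, Galen 1 (total 18).
Galen receives 1.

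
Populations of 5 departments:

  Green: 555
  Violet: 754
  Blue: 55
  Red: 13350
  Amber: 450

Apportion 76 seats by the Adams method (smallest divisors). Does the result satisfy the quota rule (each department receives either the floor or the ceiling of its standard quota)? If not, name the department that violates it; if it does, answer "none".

Red

Standard quotas: Green 2.782, Violet 3.779, Blue 0.276, Red 66.908, Amber 2.255.
Adams allocation: Green 3, Violet 4, Blue 1, Red 65, Amber 3.
Red has quota 66.908 (lower 66, upper 67) but receives 65 — outside the quota interval.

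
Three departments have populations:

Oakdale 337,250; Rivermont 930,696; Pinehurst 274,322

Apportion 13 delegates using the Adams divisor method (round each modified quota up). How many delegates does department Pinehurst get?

Standard divisor 1542268/13 ≈ 118636; standard quotas: Oakdale 2.843, Rivermont 7.845, Pinehurst 2.312.
Rounding up gives 3, 8, 3 = 14 seats, so the divisor must be adjusted.
With modified divisor 135100: modified quotas Oakdale 2.496, Rivermont 6.889, Pinehurst 2.031.
Rounding up: Oakdale 3, Rivermont 7, Pinehurst 3 (total 13).
Pinehurst receives 3.

3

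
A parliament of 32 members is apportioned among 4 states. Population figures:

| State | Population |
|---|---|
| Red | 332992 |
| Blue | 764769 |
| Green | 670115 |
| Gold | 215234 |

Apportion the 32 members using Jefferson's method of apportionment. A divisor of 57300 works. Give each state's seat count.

Red 5; Blue 13; Green 11; Gold 3

With modified divisor 57300: modified quotas Red 5.811, Blue 13.347, Green 11.695, Gold 3.756.
Rounding down: Red 5, Blue 13, Green 11, Gold 3 (total 32).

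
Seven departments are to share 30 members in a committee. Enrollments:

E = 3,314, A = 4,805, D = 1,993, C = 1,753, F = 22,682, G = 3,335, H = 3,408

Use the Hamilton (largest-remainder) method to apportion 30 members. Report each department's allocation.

E=2, A=4, D=1, C=1, F=17, G=2, H=3

The standard divisor is 41290/30 ≈ 1376.333.
Standard quotas: E 2.4078, A 3.4912, D 1.4481, C 1.2737, F 16.4800, G 2.4231, H 2.4761.
Lower quotas: E 2, A 3, D 1, C 1, F 16, G 2, H 2 (sum 27, leaving 3 seats).
Remainders in descending order: A 0.4912, F 0.4800, H 0.4761, D 0.4481, G 0.4231, E 0.4078, C 0.2737.
The surplus seats go to A, F, H.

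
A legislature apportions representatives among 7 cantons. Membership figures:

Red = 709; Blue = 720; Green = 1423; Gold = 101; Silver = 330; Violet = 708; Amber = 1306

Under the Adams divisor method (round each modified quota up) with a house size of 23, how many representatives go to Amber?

Standard divisor 5297/23 ≈ 230.304; standard quotas: Red 3.079, Blue 3.126, Green 6.179, Gold 0.439, Silver 1.433, Violet 3.074, Amber 5.671.
Rounding up gives 4, 4, 7, 1, 2, 4, 6 = 28 seats, so the divisor must be adjusted.
With modified divisor 270: modified quotas Red 2.626, Blue 2.667, Green 5.270, Gold 0.374, Silver 1.222, Violet 2.622, Amber 4.837.
Rounding up: Red 3, Blue 3, Green 6, Gold 1, Silver 2, Violet 3, Amber 5 (total 23).
Amber receives 5.

5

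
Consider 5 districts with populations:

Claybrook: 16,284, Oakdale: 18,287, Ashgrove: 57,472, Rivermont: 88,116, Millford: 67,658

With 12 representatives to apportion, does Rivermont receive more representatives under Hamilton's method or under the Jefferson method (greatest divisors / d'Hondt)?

Hamilton: Claybrook 1, Oakdale 1, Ashgrove 3, Rivermont 4, Millford 3.
Jefferson: Claybrook 0, Oakdale 1, Ashgrove 3, Rivermont 5, Millford 3.
Rivermont gets 4 under Hamilton and 5 under Jefferson.

Jefferson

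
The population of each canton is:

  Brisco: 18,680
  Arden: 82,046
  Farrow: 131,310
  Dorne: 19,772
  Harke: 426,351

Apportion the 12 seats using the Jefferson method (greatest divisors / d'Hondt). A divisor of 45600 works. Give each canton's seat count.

With modified divisor 45600: modified quotas Brisco 0.410, Arden 1.799, Farrow 2.880, Dorne 0.434, Harke 9.350.
Rounding down: Brisco 0, Arden 1, Farrow 2, Dorne 0, Harke 9 (total 12).

Brisco 0, Arden 1, Farrow 2, Dorne 0, Harke 9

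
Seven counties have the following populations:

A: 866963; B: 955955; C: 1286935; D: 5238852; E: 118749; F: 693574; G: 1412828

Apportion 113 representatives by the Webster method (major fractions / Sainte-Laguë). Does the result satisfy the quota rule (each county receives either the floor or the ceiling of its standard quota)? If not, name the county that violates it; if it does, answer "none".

Standard quotas: A 9.265, B 10.216, C 13.753, D 55.986, E 1.269, F 7.412, G 15.099.
Webster allocation: A 9, B 10, C 14, D 57, E 1, F 7, G 15.
D has quota 55.986 (lower 55, upper 56) but receives 57 — outside the quota interval.

D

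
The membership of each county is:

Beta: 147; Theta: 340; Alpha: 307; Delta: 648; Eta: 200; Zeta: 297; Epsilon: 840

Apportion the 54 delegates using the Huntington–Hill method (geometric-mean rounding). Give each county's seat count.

With divisor 52: modified quotas Beta 2.827, Theta 6.538, Alpha 5.904, Delta 12.462, Eta 3.846, Zeta 5.712, Epsilon 16.154.
Geometric-mean thresholds: Beta √(2·3)=2.449, Theta √(6·7)=6.481, Alpha √(5·6)=5.477, Delta √(12·13)=12.490, Eta √(3·4)=3.464, Zeta √(5·6)=5.477, Epsilon √(16·17)=16.492.
Each quota rounded against its threshold gives Beta 3, Theta 7, Alpha 6, Delta 12, Eta 4, Zeta 6, Epsilon 16 (total 54).

Beta=3; Theta=7; Alpha=6; Delta=12; Eta=4; Zeta=6; Epsilon=16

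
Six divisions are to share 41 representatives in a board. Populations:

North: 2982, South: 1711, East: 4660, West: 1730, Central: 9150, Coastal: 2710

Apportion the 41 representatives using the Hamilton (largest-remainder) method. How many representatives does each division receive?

The standard divisor is 22943/41 ≈ 559.585.
Standard quotas: North 5.3289, South 3.0576, East 8.3276, West 3.0916, Central 16.3514, Coastal 4.8429.
Lower quotas: North 5, South 3, East 8, West 3, Central 16, Coastal 4 (sum 39, leaving 2 seats).
Remainders in descending order: Coastal 0.8429, Central 0.3514, North 0.3289, East 0.3276, West 0.0916, South 0.0576.
Largest remainders: Coastal, Central receive the extra seats.

North=5, South=3, East=8, West=3, Central=17, Coastal=5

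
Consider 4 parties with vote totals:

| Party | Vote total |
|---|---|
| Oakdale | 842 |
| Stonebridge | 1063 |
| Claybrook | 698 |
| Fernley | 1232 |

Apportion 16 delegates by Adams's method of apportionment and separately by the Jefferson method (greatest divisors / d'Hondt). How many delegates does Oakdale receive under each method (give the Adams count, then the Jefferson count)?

4 and 3

Adams: Oakdale 4, Stonebridge 4, Claybrook 3, Fernley 5.
Jefferson: Oakdale 3, Stonebridge 5, Claybrook 3, Fernley 5.
Oakdale gets 4 under Adams and 3 under Jefferson.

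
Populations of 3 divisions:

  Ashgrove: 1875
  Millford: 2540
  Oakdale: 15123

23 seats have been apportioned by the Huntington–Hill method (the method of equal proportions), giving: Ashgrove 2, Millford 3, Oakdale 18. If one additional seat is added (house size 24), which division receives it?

Priority for the next seat is population ÷ (√(s·(s+1))).
Priorities: Ashgrove 765.466, Millford 733.235, Oakdale 817.758.
Highest priority: Oakdale.

Oakdale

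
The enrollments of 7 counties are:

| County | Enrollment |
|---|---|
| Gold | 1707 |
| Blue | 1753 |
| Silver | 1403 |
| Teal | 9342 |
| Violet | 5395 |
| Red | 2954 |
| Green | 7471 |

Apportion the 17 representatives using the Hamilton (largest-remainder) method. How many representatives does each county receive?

Standard divisor: 30025 ÷ 17 ≈ 1766.176.
Standard quotas: Gold 0.9665, Blue 0.9925, Silver 0.7944, Teal 5.2894, Violet 3.0546, Red 1.6725, Green 4.2300.
Lower quotas: Gold 0, Blue 0, Silver 0, Teal 5, Violet 3, Red 1, Green 4 (sum 13, leaving 4 seats).
Remainders in descending order: Blue 0.9925, Gold 0.9665, Silver 0.7944, Red 0.6725, Teal 0.2894, Green 0.2300, Violet 0.0546.
Largest remainders: Blue, Gold, Silver, Red receive the extra seats.

Gold 1, Blue 1, Silver 1, Teal 5, Violet 3, Red 2, Green 4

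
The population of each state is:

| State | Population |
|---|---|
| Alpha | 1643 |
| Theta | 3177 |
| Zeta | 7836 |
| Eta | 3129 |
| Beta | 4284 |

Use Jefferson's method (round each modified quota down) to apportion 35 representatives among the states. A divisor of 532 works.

Alpha 3, Theta 5, Zeta 14, Eta 5, Beta 8

With modified divisor 532: modified quotas Alpha 3.088, Theta 5.972, Zeta 14.729, Eta 5.882, Beta 8.053.
Rounding down: Alpha 3, Theta 5, Zeta 14, Eta 5, Beta 8 (total 35).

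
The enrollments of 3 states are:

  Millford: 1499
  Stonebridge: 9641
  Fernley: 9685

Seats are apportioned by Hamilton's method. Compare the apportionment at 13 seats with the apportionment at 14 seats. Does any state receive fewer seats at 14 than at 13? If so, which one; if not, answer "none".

At 13 seats: Millford 1, Stonebridge 6, Fernley 6.
At 14 seats: Millford 1, Stonebridge 6, Fernley 7.
No state's allocation decreased.

none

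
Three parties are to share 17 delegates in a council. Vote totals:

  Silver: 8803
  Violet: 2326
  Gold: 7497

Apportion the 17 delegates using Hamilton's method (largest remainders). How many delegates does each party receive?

Total 18626; standard divisor 18626/17 ≈ 1095.647.
Standard quotas: Silver 8.0345, Violet 2.1229, Gold 6.8425.
Lower quotas: Silver 8, Violet 2, Gold 6 (sum 16, leaving 1 seat).
Remainders in descending order: Gold 0.8425, Violet 0.1229, Silver 0.0345.
The surplus seat goes to Gold.

Silver 8, Violet 2, Gold 7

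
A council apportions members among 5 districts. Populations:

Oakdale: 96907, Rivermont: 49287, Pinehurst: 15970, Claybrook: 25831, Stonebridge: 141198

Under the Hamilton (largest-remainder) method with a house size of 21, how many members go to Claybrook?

Total 329193; standard divisor 329193/21 ≈ 15675.857.
Standard quotas: Oakdale 6.1819, Rivermont 3.1441, Pinehurst 1.0188, Claybrook 1.6478, Stonebridge 9.0074.
Lower quotas: Oakdale 6, Rivermont 3, Pinehurst 1, Claybrook 1, Stonebridge 9 (sum 20, leaving 1 seat).
Remainders in descending order: Claybrook 0.6478, Oakdale 0.1819, Rivermont 0.1441, Pinehurst 0.0188, Stonebridge 0.0074.
The surplus seat goes to Claybrook.
Claybrook receives 2.

2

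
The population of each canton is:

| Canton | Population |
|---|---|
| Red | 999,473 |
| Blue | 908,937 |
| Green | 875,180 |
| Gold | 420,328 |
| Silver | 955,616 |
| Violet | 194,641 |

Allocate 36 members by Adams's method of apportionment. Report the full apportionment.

Red 8, Blue 7, Green 7, Gold 4, Silver 8, Violet 2

Standard divisor 4354175/36 ≈ 120949.306; standard quotas: Red 8.264, Blue 7.515, Green 7.236, Gold 3.475, Silver 7.901, Violet 1.609.
Rounding up gives 9, 8, 8, 4, 8, 2 = 39 seats, so the divisor must be adjusted.
With modified divisor 133200: modified quotas Red 7.504, Blue 6.824, Green 6.570, Gold 3.156, Silver 7.174, Violet 1.461.
Rounding up: Red 8, Blue 7, Green 7, Gold 4, Silver 8, Violet 2 (total 36).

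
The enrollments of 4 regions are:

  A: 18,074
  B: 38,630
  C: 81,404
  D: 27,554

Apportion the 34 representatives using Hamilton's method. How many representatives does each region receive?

A 4, B 8, C 17, D 5

Total 165662; standard divisor 165662/34 ≈ 4872.412.
Standard quotas: A 3.7095, B 7.9283, C 16.7071, D 5.6551.
Lower quotas: A 3, B 7, C 16, D 5 (sum 31, leaving 3 seats).
Remainders in descending order: B 0.9283, A 0.7095, C 0.7071, D 0.6551.
The surplus seats go to B, A, C.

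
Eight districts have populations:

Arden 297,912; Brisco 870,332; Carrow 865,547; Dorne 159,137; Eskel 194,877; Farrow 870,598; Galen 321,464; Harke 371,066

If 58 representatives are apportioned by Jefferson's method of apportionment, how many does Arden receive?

Standard divisor 3950933/58 ≈ 68119.534; standard quotas: Arden 4.373, Brisco 12.777, Carrow 12.706, Dorne 2.336, Eskel 2.861, Farrow 12.780, Galen 4.719, Harke 5.447.
Rounding down gives 4, 12, 12, 2, 2, 12, 4, 5 = 53 seats, so the divisor must be adjusted.
With modified divisor 63200: modified quotas Arden 4.714, Brisco 13.771, Carrow 13.695, Dorne 2.518, Eskel 3.083, Farrow 13.775, Galen 5.086, Harke 5.871.
Rounding down: Arden 4, Brisco 13, Carrow 13, Dorne 2, Eskel 3, Farrow 13, Galen 5, Harke 5 (total 58).
Arden receives 4.

4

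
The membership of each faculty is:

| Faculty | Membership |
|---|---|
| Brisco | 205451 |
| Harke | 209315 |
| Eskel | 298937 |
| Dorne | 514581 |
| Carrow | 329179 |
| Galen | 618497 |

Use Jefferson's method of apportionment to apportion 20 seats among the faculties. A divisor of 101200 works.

Brisco 2; Harke 2; Eskel 2; Dorne 5; Carrow 3; Galen 6

With modified divisor 101200: modified quotas Brisco 2.030, Harke 2.068, Eskel 2.954, Dorne 5.085, Carrow 3.253, Galen 6.112.
Rounding down: Brisco 2, Harke 2, Eskel 2, Dorne 5, Carrow 3, Galen 6 (total 20).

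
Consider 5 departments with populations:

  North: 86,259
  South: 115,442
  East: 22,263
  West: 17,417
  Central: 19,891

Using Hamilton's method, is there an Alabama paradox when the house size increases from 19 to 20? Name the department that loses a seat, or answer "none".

Central

At 19 seats: North 6, South 8, East 2, West 1, Central 2.
At 20 seats: North 7, South 9, East 2, West 1, Central 1.
Central drops from 2 to 1.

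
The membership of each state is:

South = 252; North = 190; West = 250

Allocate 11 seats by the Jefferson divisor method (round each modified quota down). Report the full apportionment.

Standard divisor 692/11 ≈ 62.909; standard quotas: South 4.006, North 3.020, West 3.974.
Rounding down gives 4, 3, 3 = 10 seats, so the divisor must be adjusted.
With modified divisor 60: modified quotas South 4.200, North 3.167, West 4.167.
Rounding down: South 4, North 3, West 4 (total 11).

South=4, North=3, West=4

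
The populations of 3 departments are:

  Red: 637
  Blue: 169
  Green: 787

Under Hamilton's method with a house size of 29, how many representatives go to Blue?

3

The standard divisor is 1593/29 ≈ 54.931.
Standard quotas: Red 11.596, Blue 3.077, Green 14.327.
Lower quotas: Red 11, Blue 3, Green 14 (sum 28, leaving 1 seat).
Remainders in descending order: Red 0.596, Green 0.327, Blue 0.077.
The surplus seat goes to Red.
Blue receives 3.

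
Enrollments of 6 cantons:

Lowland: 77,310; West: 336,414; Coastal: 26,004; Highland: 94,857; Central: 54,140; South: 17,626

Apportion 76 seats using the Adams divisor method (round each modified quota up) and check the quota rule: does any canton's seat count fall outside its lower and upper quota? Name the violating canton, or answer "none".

West

Standard quotas: Lowland 9.690, West 42.166, Coastal 3.259, Highland 11.889, Central 6.786, South 2.209.
Adams allocation: Lowland 10, West 40, Coastal 4, Highland 12, Central 7, South 3.
West has quota 42.166 (lower 42, upper 43) but receives 40 — outside the quota interval.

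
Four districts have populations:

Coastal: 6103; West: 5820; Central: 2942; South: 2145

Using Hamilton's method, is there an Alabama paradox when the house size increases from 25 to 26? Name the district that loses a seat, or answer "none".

At 25 seats: Coastal 9, West 9, Central 4, South 3.
At 26 seats: Coastal 9, West 9, Central 5, South 3.
No district's allocation decreased.

none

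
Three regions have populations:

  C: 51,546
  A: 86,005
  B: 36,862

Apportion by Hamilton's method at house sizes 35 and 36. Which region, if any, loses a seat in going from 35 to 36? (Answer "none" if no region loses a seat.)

B

At 35 seats: C 10, A 17, B 8.
At 36 seats: C 11, A 18, B 7.
B drops from 8 to 7.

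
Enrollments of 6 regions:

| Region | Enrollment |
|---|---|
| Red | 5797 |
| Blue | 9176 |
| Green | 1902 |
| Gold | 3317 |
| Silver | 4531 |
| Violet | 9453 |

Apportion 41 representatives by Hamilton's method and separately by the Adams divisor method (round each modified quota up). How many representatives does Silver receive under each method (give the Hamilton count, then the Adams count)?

Hamilton: Red 7, Blue 11, Green 2, Gold 4, Silver 6, Violet 11.
Adams: Red 7, Blue 11, Green 3, Gold 4, Silver 5, Violet 11.
Silver gets 6 under Hamilton and 5 under Adams.

6 and 5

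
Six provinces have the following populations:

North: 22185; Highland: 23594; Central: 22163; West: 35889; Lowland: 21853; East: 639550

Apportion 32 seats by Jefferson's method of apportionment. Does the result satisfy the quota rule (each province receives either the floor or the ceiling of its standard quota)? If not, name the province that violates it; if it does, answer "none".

Standard quotas: North 0.928, Highland 0.987, Central 0.927, West 1.501, Lowland 0.914, East 26.744.
Jefferson allocation: North 1, Highland 1, Central 1, West 1, Lowland 0, East 28.
East has quota 26.744 (lower 26, upper 27) but receives 28 — outside the quota interval.

East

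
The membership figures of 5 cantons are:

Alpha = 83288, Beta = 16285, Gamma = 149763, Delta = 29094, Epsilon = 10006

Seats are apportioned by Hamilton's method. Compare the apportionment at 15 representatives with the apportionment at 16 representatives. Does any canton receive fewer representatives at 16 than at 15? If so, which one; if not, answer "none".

At 15 seats: Alpha 4, Beta 1, Gamma 8, Delta 1, Epsilon 1.
At 16 seats: Alpha 5, Beta 1, Gamma 8, Delta 2, Epsilon 0.
Epsilon drops from 1 to 0.

Epsilon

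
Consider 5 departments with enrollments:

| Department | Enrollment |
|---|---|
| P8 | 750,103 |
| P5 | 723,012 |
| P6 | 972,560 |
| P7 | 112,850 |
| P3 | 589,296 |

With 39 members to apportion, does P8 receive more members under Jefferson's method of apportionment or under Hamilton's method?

Jefferson

Jefferson: P8 10, P5 9, P6 12, P7 1, P3 7.
Hamilton: P8 9, P5 9, P6 12, P7 2, P3 7.
P8 gets 10 under Jefferson and 9 under Hamilton.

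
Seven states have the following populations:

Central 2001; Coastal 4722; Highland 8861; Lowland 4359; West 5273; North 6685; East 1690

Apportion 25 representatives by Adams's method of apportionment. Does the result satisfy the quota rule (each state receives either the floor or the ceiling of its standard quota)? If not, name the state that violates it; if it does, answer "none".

none

Standard quotas: Central 1.489, Coastal 3.514, Highland 6.595, Lowland 3.244, West 3.924, North 4.975, East 1.258.
Adams allocation: Central 2, Coastal 3, Highland 6, Lowland 3, West 4, North 5, East 2.
Every allocation lies between the lower and upper quota.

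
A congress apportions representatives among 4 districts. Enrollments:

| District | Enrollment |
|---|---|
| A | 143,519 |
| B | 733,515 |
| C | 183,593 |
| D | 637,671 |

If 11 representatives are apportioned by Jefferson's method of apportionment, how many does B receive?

5

Standard divisor 1698298/11 ≈ 154390.727; standard quotas: A 0.930, B 4.751, C 1.189, D 4.130.
Rounding down gives 0, 4, 1, 4 = 9 seats, so the divisor must be adjusted.
With modified divisor 135500: modified quotas A 1.059, B 5.413, C 1.355, D 4.706.
Rounding down: A 1, B 5, C 1, D 4 (total 11).
B receives 5.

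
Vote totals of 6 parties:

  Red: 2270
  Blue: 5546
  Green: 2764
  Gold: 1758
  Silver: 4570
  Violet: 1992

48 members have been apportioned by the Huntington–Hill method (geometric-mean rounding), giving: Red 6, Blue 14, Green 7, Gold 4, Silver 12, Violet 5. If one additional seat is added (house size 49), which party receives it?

Gold

Priority for the next seat is population ÷ (√(s·(s+1))).
Priorities: Red 350.269, Blue 382.710, Green 369.355, Gold 393.101, Silver 365.893, Violet 363.688.
Highest priority: Gold.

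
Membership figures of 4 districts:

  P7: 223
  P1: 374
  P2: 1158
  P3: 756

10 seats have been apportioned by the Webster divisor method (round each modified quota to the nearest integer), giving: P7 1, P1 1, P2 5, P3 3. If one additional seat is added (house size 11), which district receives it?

Priority for the next seat is population ÷ (current seats + 0.5).
Priorities: P7 148.667, P1 249.333, P2 210.545, P3 216.000.
Highest priority: P1.

P1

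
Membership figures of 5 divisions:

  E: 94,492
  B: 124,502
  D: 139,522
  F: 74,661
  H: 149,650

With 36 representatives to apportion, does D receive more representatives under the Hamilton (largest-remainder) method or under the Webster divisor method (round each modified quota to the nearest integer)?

Hamilton: E 6, B 8, D 9, F 4, H 9.
Webster: E 6, B 8, D 8, F 5, H 9.
D gets 9 under Hamilton and 8 under Webster.

Hamilton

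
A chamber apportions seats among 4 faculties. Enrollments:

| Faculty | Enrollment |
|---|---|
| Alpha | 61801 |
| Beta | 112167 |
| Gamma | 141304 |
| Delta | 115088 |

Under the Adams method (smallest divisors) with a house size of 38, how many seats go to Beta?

10

Standard divisor 430360/38 ≈ 11325.263; standard quotas: Alpha 5.457, Beta 9.904, Gamma 12.477, Delta 10.162.
Rounding up gives 6, 10, 13, 11 = 40 seats, so the divisor must be adjusted.
With modified divisor 12100: modified quotas Alpha 5.108, Beta 9.270, Gamma 11.678, Delta 9.511.
Rounding up: Alpha 6, Beta 10, Gamma 12, Delta 10 (total 38).
Beta receives 10.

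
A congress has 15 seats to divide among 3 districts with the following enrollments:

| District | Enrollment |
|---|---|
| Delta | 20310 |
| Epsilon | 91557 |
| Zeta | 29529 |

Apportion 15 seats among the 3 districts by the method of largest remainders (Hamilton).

Total 141396; standard divisor 141396/15 ≈ 9426.4.
Standard quotas: Delta 2.1546, Epsilon 9.7128, Zeta 3.1326.
Lower quotas: Delta 2, Epsilon 9, Zeta 3 (sum 14, leaving 1 seat).
Remainders in descending order: Epsilon 0.7128, Delta 0.1546, Zeta 0.1326.
Largest remainder: Epsilon receives the extra seat.

Delta: 2, Epsilon: 10, Zeta: 3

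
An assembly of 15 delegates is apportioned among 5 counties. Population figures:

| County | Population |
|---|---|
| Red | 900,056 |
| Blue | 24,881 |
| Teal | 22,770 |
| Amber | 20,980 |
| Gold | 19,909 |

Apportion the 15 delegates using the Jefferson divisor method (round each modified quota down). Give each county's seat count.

Standard divisor 988596/15 ≈ 65906.4; standard quotas: Red 13.657, Blue 0.378, Teal 0.345, Amber 0.318, Gold 0.302.
Rounding down gives 13, 0, 0, 0, 0 = 13 seats, so the divisor must be adjusted.
With modified divisor 58100: modified quotas Red 15.491, Blue 0.428, Teal 0.392, Amber 0.361, Gold 0.343.
Rounding down: Red 15, Blue 0, Teal 0, Amber 0, Gold 0 (total 15).

Red 15, Blue 0, Teal 0, Amber 0, Gold 0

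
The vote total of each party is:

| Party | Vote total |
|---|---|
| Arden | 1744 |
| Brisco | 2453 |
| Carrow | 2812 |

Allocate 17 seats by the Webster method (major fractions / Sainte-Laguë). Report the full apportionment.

Arden=4, Brisco=6, Carrow=7

Standard divisor 7009/17 ≈ 412.294; standard quotas: Arden 4.230, Brisco 5.950, Carrow 6.820.
Rounding to the nearest integer gives Arden 4, Brisco 6, Carrow 7 — total 17, matching the house size, so no adjustment is needed.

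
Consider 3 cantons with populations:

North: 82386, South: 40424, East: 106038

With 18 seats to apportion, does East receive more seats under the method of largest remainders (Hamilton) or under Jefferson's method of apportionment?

Jefferson

Hamilton: North 7, South 3, East 8.
Jefferson: North 6, South 3, East 9.
East gets 8 under Hamilton and 9 under Jefferson.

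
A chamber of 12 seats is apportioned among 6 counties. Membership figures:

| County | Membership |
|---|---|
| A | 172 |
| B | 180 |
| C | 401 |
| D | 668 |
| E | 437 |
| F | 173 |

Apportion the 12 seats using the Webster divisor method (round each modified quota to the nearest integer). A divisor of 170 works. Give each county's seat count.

A: 1, B: 1, C: 2, D: 4, E: 3, F: 1

With modified divisor 170: modified quotas A 1.012, B 1.059, C 2.359, D 3.929, E 2.571, F 1.018.
Rounding to the nearest integer: A 1, B 1, C 2, D 4, E 3, F 1 (total 12).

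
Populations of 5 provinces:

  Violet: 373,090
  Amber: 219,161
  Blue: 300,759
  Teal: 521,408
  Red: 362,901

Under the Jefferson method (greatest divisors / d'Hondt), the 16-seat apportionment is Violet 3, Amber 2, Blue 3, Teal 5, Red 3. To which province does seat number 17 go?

Priority for the next seat is population ÷ (current seats + 1).
Priorities: Violet 93272.500, Amber 73053.667, Blue 75189.750, Teal 86901.333, Red 90725.250.
Highest priority: Violet.

Violet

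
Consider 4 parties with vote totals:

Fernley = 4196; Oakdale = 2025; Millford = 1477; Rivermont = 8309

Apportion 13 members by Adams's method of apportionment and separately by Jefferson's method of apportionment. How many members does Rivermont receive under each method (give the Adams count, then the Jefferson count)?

Adams: Fernley 3, Oakdale 2, Millford 2, Rivermont 6.
Jefferson: Fernley 4, Oakdale 1, Millford 1, Rivermont 7.
Rivermont gets 6 under Adams and 7 under Jefferson.

6 and 7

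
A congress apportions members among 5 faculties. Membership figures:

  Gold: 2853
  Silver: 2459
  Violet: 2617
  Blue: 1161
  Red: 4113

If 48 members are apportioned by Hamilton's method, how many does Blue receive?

Standard divisor: 13203 ÷ 48 ≈ 275.062.
Standard quotas: Gold 10.372, Silver 8.940, Violet 9.514, Blue 4.221, Red 14.953.
Lower quotas: Gold 10, Silver 8, Violet 9, Blue 4, Red 14 (sum 45, leaving 3 seats).
Remainders in descending order: Red 0.953, Silver 0.940, Violet 0.514, Gold 0.372, Blue 0.221.
Largest remainders: Red, Silver, Violet receive the extra seats.
Blue receives 4.

4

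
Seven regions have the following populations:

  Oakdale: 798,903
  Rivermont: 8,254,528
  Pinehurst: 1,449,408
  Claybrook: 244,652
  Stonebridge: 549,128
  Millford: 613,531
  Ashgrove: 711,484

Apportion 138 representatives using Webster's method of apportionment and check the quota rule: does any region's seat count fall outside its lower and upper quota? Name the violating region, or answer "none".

Rivermont

Standard quotas: Oakdale 8.735, Rivermont 90.252, Pinehurst 15.847, Claybrook 2.675, Stonebridge 6.004, Millford 6.708, Ashgrove 7.779.
Webster allocation: Oakdale 9, Rivermont 89, Pinehurst 16, Claybrook 3, Stonebridge 6, Millford 7, Ashgrove 8.
Rivermont has quota 90.252 (lower 90, upper 91) but receives 89 — outside the quota interval.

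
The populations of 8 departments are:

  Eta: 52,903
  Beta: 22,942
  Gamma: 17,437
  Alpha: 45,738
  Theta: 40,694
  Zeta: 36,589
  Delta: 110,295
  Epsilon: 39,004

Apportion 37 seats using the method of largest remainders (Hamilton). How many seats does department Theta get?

The standard divisor is 365602/37 ≈ 9881.135.
Standard quotas: Eta 5.3539, Beta 2.3218, Gamma 1.7647, Alpha 4.6288, Theta 4.1184, Zeta 3.7029, Delta 11.1622, Epsilon 3.9473.
Lower quotas: Eta 5, Beta 2, Gamma 1, Alpha 4, Theta 4, Zeta 3, Delta 11, Epsilon 3 (sum 33, leaving 4 seats).
Remainders in descending order: Epsilon 0.9473, Gamma 0.7647, Zeta 0.7029, Alpha 0.6288, Eta 0.3539, Beta 0.3218, Delta 0.1622, Theta 0.1184.
Largest remainders: Epsilon, Gamma, Zeta, Alpha receive the extra seats.
Theta receives 4.

4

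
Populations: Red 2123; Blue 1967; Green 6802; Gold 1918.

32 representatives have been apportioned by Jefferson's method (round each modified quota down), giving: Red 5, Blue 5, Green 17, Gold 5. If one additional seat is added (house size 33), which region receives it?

Green

Priority for the next seat is population ÷ (current seats + 1).
Priorities: Red 353.833, Blue 327.833, Green 377.889, Gold 319.667.
Highest priority: Green.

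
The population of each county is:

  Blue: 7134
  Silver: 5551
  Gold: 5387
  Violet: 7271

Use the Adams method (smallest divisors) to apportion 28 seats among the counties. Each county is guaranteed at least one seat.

Blue 8, Silver 6, Gold 6, Violet 8

Standard divisor 25343/28 ≈ 905.107; standard quotas: Blue 7.882, Silver 6.133, Gold 5.952, Violet 8.033.
Rounding up gives 8, 7, 6, 9 = 30 seats, so the divisor must be adjusted.
With modified divisor 1000: modified quotas Blue 7.134, Silver 5.551, Gold 5.387, Violet 7.271.
Rounding up: Blue 8, Silver 6, Gold 6, Violet 8 (total 28).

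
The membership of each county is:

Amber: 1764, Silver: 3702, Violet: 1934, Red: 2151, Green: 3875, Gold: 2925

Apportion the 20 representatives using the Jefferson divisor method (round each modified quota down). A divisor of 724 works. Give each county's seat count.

Amber 2; Silver 5; Violet 2; Red 2; Green 5; Gold 4

With modified divisor 724: modified quotas Amber 2.436, Silver 5.113, Violet 2.671, Red 2.971, Green 5.352, Gold 4.040.
Rounding down: Amber 2, Silver 5, Violet 2, Red 2, Green 5, Gold 4 (total 20).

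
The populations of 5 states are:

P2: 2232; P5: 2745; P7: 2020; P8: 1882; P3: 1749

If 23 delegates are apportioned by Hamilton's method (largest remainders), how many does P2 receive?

5

Total 10628; standard divisor 10628/23 ≈ 462.087.
Standard quotas: P2 4.830, P5 5.940, P7 4.371, P8 4.073, P3 3.785.
Lower quotas: P2 4, P5 5, P7 4, P8 4, P3 3 (sum 20, leaving 3 seats).
Remainders in descending order: P5 0.940, P2 0.830, P3 0.785, P7 0.371, P8 0.073.
The surplus seats go to P5, P2, P3.
P2 receives 5.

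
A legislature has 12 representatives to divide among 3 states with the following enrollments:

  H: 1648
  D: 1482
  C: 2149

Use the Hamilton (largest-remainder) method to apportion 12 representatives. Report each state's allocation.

Total 5279; standard divisor 5279/12 ≈ 439.917.
Standard quotas: H 3.746, D 3.369, C 4.885.
Lower quotas: H 3, D 3, C 4 (sum 10, leaving 2 seats).
Remainders in descending order: C 0.885, H 0.746, D 0.369.
Largest remainders: C, H receive the extra seats.

H=4, D=3, C=5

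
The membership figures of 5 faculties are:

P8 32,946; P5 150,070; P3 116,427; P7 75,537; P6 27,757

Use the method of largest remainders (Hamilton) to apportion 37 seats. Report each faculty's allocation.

P8 3, P5 14, P3 11, P7 7, P6 2

Standard divisor: 402737 ÷ 37 ≈ 10884.784.
Standard quotas: P8 3.0268, P5 13.7871, P3 10.6963, P7 6.9397, P6 2.5501.
Lower quotas: P8 3, P5 13, P3 10, P7 6, P6 2 (sum 34, leaving 3 seats).
Remainders in descending order: P7 0.9397, P5 0.7871, P3 0.6963, P6 0.5501, P8 0.0268.
The surplus seats go to P7, P5, P3.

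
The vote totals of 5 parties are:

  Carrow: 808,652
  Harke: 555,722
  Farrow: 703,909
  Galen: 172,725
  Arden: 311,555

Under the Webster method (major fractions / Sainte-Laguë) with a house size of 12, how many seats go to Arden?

Standard divisor 2552563/12 ≈ 212713.583; standard quotas: Carrow 3.802, Harke 2.613, Farrow 3.309, Galen 0.812, Arden 1.465.
Rounding to the nearest integer gives Carrow 4, Harke 3, Farrow 3, Galen 1, Arden 1 — total 12, matching the house size, so no adjustment is needed.
Arden receives 1.

1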